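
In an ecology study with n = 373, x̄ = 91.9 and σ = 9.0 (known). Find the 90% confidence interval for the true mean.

CI = x̄ ± z*(σ/√n) = 91.9 ± 1.645(9.0/√373) = 91.9 ± 0.77 = (91.13, 92.67)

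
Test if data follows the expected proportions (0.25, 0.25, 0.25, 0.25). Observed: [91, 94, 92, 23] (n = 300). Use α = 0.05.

Expected: [75.0, 75.0, 75.0, 75.0]. χ² = 48.133. df = 3, critical = 7.815. Reject H₀.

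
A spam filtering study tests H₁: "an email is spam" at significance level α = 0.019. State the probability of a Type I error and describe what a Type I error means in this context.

P(Type I error) = α = 0.019. A Type I error is rejecting H₀ when H₀ is actually true (false positive) — here, concluding that an email is spam when in fact this is not the case. Consequence: a legitimate email is sent to the spam folder and the user misses it.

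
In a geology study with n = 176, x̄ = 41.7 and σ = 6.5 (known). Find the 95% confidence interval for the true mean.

CI = x̄ ± z*(σ/√n) = 41.7 ± 1.96(6.5/√176) = 41.7 ± 0.96 = (40.74, 42.66)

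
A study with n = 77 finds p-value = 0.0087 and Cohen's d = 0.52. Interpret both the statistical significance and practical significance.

Statistically significant (p = 0.0087 < 0.05). Cohen's d = 0.52 indicates a medium effect size. Both statistical and practical significance should be considered.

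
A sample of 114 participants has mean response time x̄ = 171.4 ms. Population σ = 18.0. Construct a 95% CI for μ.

CI = x̄ ± z*(σ/√n) = 171.4 ± 1.96(18.0/√114) = 171.4 ± 3.3 = (168.1, 174.7)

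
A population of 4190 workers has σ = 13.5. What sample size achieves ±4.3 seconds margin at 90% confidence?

Without FPC: n₀ = (1.645×13.5/4.3)² = 26.672. With FPC: n = n₀N/(n₀+N-1) = 26.5 → n = 27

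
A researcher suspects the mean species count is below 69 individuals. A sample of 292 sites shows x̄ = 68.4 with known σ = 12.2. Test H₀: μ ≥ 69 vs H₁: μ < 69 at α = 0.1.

z = -0.84. Critical value: -1.28. Fail to reject H₀.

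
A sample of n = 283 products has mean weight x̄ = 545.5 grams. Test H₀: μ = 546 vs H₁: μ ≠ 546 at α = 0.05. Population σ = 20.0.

z = (x̄ - μ₀)/(σ/√n) = (545.5 - 546)/(20.0/√283) = -0.421. Critical value: ±1.96. Since |-0.421| ≤ 1.96, Fail to reject H₀.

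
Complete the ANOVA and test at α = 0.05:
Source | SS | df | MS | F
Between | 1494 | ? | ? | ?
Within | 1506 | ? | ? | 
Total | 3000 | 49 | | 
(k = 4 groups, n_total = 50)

df_between = 3, df_within = 46. MS_between = 498.0, MS_within = 32.74. F = 15.211, F_crit ≈ 2.807. Reject H₀.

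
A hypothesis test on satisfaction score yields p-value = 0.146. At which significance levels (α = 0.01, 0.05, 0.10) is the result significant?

p = 0.146. Not significant at any of the given levels.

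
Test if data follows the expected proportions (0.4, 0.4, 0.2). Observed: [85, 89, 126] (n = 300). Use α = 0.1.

Expected: [120.0, 120.0, 60.0]. χ² = 90.817. df = 2, critical = 4.605. Reject H₀.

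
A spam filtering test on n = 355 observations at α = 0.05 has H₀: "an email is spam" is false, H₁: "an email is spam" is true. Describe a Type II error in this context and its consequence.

Type II error: failing to reject H₀ when it is false — concluding that an email is spam is not supported when in fact it is. Consequence: a spam email lands in the inbox.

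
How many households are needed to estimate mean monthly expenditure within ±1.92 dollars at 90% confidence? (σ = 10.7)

n = (z*σ/E)² = (1.645×10.7/1.92)² = 84.04 → n = 85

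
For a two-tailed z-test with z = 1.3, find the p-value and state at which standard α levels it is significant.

p = 2·P(Z > |1.3|) = 2·(1 - Φ(1.3)) ≈ 0.1936. Not significant at any standard level.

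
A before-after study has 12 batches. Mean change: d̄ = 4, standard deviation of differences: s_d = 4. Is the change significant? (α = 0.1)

t = d̄/(s_d/√n) = 4/(4/√12) = 3.464. df = 11, critical t = ±1.796. Reject H₀.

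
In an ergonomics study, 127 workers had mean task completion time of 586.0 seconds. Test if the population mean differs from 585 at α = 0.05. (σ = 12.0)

z = (x̄ - μ₀)/(σ/√n) = (586.0 - 585)/(12.0/√127) = 0.939. Critical value: ±1.96. Since |0.939| ≤ 1.96, Fail to reject H₀.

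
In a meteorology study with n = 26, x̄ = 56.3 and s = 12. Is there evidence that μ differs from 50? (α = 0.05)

t = (x̄ - μ₀)/(s/√n) = (56.3 - 50)/(12/√26) = 2.677. df = 25, critical t = ±2.06. Reject H₀.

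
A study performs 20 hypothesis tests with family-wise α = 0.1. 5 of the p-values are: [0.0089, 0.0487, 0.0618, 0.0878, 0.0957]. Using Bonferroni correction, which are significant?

Bonferroni α = 0.1/20 = 0.005. None of the given p-values are significant.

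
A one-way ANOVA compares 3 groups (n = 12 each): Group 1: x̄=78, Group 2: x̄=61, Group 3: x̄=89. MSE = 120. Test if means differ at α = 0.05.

Grand mean = 76.0. SS_between = 4776.0, MS_between = 2388.0. F = 19.9, F_crit ≈ 3.285. Reject H₀.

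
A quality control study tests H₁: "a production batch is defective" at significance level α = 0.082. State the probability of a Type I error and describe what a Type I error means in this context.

P(Type I error) = α = 0.082. A Type I error is rejecting H₀ when H₀ is actually true (false positive) — here, concluding that a production batch is defective when in fact this is not the case. Consequence: scrapping a good batch — wasted material and cost for no reason.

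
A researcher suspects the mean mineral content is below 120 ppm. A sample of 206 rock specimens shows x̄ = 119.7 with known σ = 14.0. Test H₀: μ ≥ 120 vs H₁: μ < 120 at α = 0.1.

z = -0.308. Critical value: -1.28. Fail to reject H₀.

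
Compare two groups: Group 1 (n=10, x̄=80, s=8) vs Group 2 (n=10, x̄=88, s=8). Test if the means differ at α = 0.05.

Pooled sp = 8.0. t = -2.236, df = 18. Critical t = ±2.101. Reject H₀.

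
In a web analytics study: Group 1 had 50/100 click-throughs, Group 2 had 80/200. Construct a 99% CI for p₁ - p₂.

p̂₁ = 0.5, p̂₂ = 0.4. Difference = 0.1. CI = (-0.057, 0.257)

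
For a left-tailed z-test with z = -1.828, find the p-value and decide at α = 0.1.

p = P(Z < -1.828) = Φ(-1.828) ≈ 0.0338. Since p < 0.1, reject H₀ (significant) at α = 0.1.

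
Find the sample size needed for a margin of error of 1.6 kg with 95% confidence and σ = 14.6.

n = (z*σ/E)² = (1.96×14.6/1.6)² = 319.9 → n = 320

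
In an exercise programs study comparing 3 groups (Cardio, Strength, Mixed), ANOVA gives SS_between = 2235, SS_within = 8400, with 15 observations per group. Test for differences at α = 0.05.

df_between = 2, df_within = 42. F = MS_between/MS_within = 1117.5/200.0 = 5.588. F_crit ≈ 3.22. Reject H₀. At least one mean differs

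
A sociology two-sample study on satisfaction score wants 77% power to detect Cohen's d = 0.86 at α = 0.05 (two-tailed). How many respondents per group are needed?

z_{α/2} = 1.96, z_β = Φ⁻¹(0.77) = 0.739. For large effect (d = 0.86): n per group = 2(z_{α/2} + z_β)²/d² = 2(1.96 + 0.739)²/0.86² = 19.7 → 20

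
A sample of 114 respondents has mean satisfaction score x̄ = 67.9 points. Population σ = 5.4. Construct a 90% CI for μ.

CI = x̄ ± z*(σ/√n) = 67.9 ± 1.645(5.4/√114) = 67.9 ± 0.83 = (67.07, 68.73)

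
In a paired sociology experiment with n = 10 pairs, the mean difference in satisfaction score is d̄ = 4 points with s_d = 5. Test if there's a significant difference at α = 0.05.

t = d̄/(s_d/√n) = 4/(5/√10) = 2.53. df = 9, critical t = ±2.262. Reject H₀.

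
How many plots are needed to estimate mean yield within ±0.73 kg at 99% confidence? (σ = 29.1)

n = (z*σ/E)² = (2.576×29.1/0.73)² = 10544.6 → n = 10545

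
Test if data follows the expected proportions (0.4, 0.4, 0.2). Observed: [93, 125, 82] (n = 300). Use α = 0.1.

Expected: [120.0, 120.0, 60.0]. χ² = 14.35. df = 2, critical = 4.605. Reject H₀.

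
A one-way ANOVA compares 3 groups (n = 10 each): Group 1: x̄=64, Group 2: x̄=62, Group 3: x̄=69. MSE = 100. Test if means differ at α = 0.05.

Grand mean = 65.0. SS_between = 260.0, MS_between = 130.0. F = 1.3, F_crit ≈ 3.354. Fail to reject H₀.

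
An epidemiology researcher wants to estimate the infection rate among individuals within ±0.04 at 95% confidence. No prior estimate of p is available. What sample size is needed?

Conservative approach: use p = 0.5 (maximizes p(1-p) = 0.25). n = z²(0.25)/E² = 1.96²×0.25/0.04² = 600.2 → n = 601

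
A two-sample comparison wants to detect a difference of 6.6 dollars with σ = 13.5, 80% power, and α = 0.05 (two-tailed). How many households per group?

n per group = 2(z_α/2 + z_β)²σ²/d² = 2×(1.96 + 0.84)²×13.5²/6.6² = 65.6 → n = 66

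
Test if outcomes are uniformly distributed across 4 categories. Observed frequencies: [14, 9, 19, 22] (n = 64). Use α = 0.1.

Expected = 16 each. χ² = Σ(O-E)²/E = 6.125. df = 3, critical value = 6.251. Fail to reject H₀.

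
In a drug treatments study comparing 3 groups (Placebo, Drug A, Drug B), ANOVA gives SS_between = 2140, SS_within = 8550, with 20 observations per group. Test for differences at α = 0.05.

df_between = 2, df_within = 57. F = MS_between/MS_within = 1070.0/150.0 = 7.133. F_crit ≈ 3.159. Reject H₀. At least one mean differs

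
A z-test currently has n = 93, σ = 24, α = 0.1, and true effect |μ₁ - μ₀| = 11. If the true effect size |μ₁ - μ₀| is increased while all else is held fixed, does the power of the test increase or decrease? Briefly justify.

Power increases: a larger true effect increases the non-centrality λ = |μ₁ - μ₀|/(σ/√n).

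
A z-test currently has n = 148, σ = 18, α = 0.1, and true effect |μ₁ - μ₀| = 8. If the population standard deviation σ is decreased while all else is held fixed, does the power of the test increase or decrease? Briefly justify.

Power increases: a smaller σ shrinks the standard error σ/√n, moving the sampling distribution under H₁ further from the critical value.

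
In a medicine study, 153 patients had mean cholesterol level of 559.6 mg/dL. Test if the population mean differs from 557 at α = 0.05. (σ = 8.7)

z = (x̄ - μ₀)/(σ/√n) = (559.6 - 557)/(8.7/√153) = 3.697. Critical value: ±1.96. Since |3.697| > 1.96, Reject H₀.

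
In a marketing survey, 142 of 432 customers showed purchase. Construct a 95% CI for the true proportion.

p̂ = 0.329. CI = p̂ ± z*√(p̂(1-p̂)/n) = (0.284, 0.373)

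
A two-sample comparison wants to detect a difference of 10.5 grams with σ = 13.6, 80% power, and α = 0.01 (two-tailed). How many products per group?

n per group = 2(z_α/2 + z_β)²σ²/d² = 2×(2.576 + 0.84)²×13.6²/10.5² = 39.2 → n = 40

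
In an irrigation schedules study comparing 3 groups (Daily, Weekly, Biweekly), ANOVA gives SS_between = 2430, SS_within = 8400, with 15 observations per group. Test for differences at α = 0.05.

df_between = 2, df_within = 42. F = MS_between/MS_within = 1215.0/200.0 = 6.075. F_crit ≈ 3.22. Reject H₀. At least one mean differs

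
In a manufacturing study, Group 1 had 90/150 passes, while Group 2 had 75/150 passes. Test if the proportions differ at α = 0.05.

p̂₁ = 0.6, p̂₂ = 0.5, pooled p̂ = 0.55. z = 1.741. Critical: ±1.96. Fail to reject H₀.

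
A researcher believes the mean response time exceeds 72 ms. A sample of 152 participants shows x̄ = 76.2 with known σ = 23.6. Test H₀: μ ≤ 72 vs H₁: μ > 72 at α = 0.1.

z = 2.194. Critical value: 1.28. Reject H₀.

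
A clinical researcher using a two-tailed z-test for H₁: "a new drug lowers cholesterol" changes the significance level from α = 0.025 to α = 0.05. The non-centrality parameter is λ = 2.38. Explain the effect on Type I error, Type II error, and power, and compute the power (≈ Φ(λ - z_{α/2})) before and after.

Increasing α from 0.025 to 0.05:
• Type I error rate increases (α is the Type I rate by definition).
• Critical value moves from z_{α/2} = 2.241 to 1.96, so power = Φ(λ - z_{α/2}) goes from Φ(2.38 - 2.241) = 0.555 to Φ(2.38 - 1.96) = 0.663.
• Type II error rate β = 1 - power therefore decreases (0.445 → 0.337).
Appropriate when false negatives are costly — here, shelving an effective drug — patients miss out on a treatment that would have helped.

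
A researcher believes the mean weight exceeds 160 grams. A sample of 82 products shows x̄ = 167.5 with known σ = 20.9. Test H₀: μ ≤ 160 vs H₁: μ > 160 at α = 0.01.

z = 3.25. Critical value: 2.33. Reject H₀.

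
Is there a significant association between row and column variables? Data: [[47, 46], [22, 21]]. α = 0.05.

χ² = 0.005. df = 1, critical = 3.841. Fail to reject H₀. No evidence of dependence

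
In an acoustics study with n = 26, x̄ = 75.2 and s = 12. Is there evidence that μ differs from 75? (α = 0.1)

t = (x̄ - μ₀)/(s/√n) = (75.2 - 75)/(12/√26) = 0.085. df = 25, critical t = ±1.708. Fail to reject H₀.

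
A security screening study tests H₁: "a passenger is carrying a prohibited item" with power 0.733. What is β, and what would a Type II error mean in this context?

β = 1 - power = 1 - 0.733 = 0.267. A Type II error is failing to reject H₀ when H₀ is false (false negative) — here, failing to conclude that a passenger is carrying a prohibited item when in fact it is true. Consequence: letting a prohibited item through — security breach.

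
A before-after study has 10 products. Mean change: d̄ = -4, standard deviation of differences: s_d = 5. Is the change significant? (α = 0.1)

t = d̄/(s_d/√n) = -4/(5/√10) = -2.53. df = 9, critical t = ±1.833. Reject H₀.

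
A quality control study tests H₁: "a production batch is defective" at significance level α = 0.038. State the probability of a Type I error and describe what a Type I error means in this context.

P(Type I error) = α = 0.038. A Type I error is rejecting H₀ when H₀ is actually true (false positive) — here, concluding that a production batch is defective when in fact this is not the case. Consequence: scrapping a good batch — wasted material and cost for no reason.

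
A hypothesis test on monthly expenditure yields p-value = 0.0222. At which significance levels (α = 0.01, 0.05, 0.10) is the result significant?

p = 0.0222. Significant at: α = 0.05, 0.1.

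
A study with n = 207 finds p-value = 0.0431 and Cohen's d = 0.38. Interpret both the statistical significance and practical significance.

Statistically significant (p = 0.0431 < 0.05). Cohen's d = 0.38 indicates a small effect size. Both statistical and practical significance should be considered.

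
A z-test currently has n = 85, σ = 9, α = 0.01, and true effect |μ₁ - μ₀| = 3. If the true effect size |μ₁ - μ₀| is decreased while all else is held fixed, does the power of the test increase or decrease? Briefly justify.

Power decreases: a smaller true effect decreases the non-centrality λ = |μ₁ - μ₀|/(σ/√n).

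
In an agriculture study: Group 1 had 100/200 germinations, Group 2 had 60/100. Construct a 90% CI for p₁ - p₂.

p̂₁ = 0.5, p̂₂ = 0.6. Difference = -0.1. CI = (-0.199, -0.001)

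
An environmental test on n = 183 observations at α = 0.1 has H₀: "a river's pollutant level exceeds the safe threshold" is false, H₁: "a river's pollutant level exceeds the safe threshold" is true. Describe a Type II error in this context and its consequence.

Type II error: failing to reject H₀ when it is false — concluding that a river's pollutant level exceeds the safe threshold is not supported when in fact it is. Consequence: allowing unsafe pollution to continue.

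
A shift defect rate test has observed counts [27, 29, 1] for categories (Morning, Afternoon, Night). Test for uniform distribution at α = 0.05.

Expected = 19 each. χ² = Σ(O-E)²/E = 25.684. df = 2, critical value = 5.991. Reject H₀.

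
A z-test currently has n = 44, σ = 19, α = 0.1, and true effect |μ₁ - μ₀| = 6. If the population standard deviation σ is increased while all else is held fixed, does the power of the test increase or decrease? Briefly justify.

Power decreases: a larger σ inflates the standard error σ/√n, pulling the sampling distribution under H₁ back toward the critical value.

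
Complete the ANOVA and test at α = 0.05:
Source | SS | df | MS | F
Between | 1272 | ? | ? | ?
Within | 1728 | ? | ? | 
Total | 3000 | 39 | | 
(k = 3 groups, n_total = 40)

df_between = 2, df_within = 37. MS_between = 636.0, MS_within = 46.7. F = 13.618, F_crit ≈ 3.252. Reject H₀.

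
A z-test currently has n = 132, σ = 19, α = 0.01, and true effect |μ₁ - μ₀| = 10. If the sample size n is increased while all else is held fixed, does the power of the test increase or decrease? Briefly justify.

Power increases: a larger n shrinks the standard error σ/√n, moving the sampling distribution under H₁ further from the critical value.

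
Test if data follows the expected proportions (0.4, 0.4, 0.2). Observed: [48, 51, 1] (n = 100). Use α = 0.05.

Expected: [40.0, 40.0, 20.0]. χ² = 22.675. df = 2, critical = 5.991. Reject H₀.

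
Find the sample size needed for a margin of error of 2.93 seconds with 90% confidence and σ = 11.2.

n = (z*σ/E)² = (1.645×11.2/2.93)² = 39.5 → n = 40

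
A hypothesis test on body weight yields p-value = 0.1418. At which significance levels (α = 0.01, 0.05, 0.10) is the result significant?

p = 0.1418. Not significant at any of the given levels.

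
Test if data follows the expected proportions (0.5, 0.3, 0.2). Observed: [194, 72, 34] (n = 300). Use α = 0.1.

Expected: [150.0, 90.0, 60.0]. χ² = 27.773. df = 2, critical = 4.605. Reject H₀.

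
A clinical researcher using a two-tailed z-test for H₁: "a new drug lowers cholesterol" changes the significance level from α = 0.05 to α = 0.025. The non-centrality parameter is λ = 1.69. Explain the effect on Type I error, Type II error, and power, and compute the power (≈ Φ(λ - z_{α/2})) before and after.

Decreasing α from 0.05 to 0.025:
• Type I error rate decreases (α is the Type I rate by definition).
• Critical value moves from z_{α/2} = 1.96 to 2.241, so power = Φ(λ - z_{α/2}) goes from Φ(1.69 - 1.96) = 0.394 to Φ(1.69 - 2.241) = 0.291.
• Type II error rate β = 1 - power therefore increases (0.606 → 0.709).
Appropriate when false positives are costly — here, approving an ineffective drug — patients take a useless medication and may skip effective alternatives.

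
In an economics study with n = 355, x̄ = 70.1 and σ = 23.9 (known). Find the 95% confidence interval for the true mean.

CI = x̄ ± z*(σ/√n) = 70.1 ± 1.96(23.9/√355) = 70.1 ± 2.49 = (67.61, 72.59)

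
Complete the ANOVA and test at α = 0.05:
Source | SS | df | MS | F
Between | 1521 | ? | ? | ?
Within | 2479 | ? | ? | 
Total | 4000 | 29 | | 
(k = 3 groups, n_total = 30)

df_between = 2, df_within = 27. MS_between = 760.5, MS_within = 91.81. F = 8.283, F_crit ≈ 3.354. Reject H₀.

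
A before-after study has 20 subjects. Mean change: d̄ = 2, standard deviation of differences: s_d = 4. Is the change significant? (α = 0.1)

t = d̄/(s_d/√n) = 2/(4/√20) = 2.236. df = 19, critical t = ±1.729. Reject H₀.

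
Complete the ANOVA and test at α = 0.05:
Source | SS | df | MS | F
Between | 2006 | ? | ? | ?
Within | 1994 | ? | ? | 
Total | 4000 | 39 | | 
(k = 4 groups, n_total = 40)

df_between = 3, df_within = 36. MS_between = 668.67, MS_within = 55.39. F = 12.072, F_crit ≈ 2.866. Reject H₀.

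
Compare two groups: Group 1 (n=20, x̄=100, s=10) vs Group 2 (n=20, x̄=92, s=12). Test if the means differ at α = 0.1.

Pooled sp = 11.05. t = 2.29, df = 38. Critical t = ±1.686. Reject H₀.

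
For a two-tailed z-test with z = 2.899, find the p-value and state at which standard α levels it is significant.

p = 2·P(Z > |2.899|) = 2·(1 - Φ(2.899)) ≈ 0.0037. Significant at α = 0.1; Significant at α = 0.05; Significant at α = 0.01.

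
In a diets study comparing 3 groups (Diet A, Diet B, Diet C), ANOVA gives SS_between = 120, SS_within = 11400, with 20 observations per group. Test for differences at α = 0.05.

df_between = 2, df_within = 57. F = MS_between/MS_within = 60.0/200.0 = 0.3. F_crit ≈ 3.159. Fail to reject H₀.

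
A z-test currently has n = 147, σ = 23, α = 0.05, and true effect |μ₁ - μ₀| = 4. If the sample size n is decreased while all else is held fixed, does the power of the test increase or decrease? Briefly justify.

Power decreases: a smaller n inflates the standard error σ/√n, pulling the sampling distribution under H₁ back toward the critical value.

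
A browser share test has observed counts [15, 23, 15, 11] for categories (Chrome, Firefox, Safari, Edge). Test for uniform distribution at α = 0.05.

Expected = 16 each. χ² = Σ(O-E)²/E = 4.75. df = 3, critical value = 7.815. Fail to reject H₀.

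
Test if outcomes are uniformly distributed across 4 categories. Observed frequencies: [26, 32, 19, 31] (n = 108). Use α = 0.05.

Expected = 27 each. χ² = Σ(O-E)²/E = 3.926. df = 3, critical value = 7.815. Fail to reject H₀.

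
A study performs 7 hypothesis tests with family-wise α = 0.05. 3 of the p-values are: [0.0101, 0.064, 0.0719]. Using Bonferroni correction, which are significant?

Bonferroni α = 0.05/7 = 0.00714. None of the given p-values are significant.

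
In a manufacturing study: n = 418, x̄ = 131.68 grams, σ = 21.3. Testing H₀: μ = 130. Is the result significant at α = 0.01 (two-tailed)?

z = (131.68 - 130)/(21.3/√418) = 1.613. Since |z| ≤ 2.576, not significant at α = 0.01.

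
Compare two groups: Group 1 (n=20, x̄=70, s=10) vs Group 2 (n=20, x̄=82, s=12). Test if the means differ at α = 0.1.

Pooled sp = 11.05. t = -3.436, df = 38. Critical t = ±1.686. Reject H₀.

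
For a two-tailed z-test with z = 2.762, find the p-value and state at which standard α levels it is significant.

p = 2·P(Z > |2.762|) = 2·(1 - Φ(2.762)) ≈ 0.0057. Significant at α = 0.1; Significant at α = 0.05; Significant at α = 0.01.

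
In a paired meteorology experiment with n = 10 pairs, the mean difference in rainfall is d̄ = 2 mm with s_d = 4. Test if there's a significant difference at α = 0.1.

t = d̄/(s_d/√n) = 2/(4/√10) = 1.581. df = 9, critical t = ±1.833. Fail to reject H₀.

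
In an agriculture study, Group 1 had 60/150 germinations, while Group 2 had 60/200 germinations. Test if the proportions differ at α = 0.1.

p̂₁ = 0.4, p̂₂ = 0.3, pooled p̂ = 0.343. z = 1.95. Critical: ±1.645. Reject H₀.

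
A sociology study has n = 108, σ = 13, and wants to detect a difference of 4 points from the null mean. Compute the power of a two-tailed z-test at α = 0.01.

SE = σ/√n = 13/√108 = 1.251. Non-centrality λ = d/SE = 4/1.251 = 3.198. Power ≈ Φ(λ - z_{α/2}) = Φ(3.198 - 2.576) = Φ(0.622) = 0.733.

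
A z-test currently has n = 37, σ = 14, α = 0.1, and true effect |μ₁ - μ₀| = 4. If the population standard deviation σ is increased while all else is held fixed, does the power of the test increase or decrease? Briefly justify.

Power decreases: a larger σ inflates the standard error σ/√n, pulling the sampling distribution under H₁ back toward the critical value.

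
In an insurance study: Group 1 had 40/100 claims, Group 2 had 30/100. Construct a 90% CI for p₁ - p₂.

p̂₁ = 0.4, p̂₂ = 0.3. Difference = 0.1. CI = (-0.01, 0.21)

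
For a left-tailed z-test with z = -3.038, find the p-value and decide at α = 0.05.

p = P(Z < -3.038) = Φ(-3.038) ≈ 0.0012. Since p < 0.05, reject H₀ (significant) at α = 0.05.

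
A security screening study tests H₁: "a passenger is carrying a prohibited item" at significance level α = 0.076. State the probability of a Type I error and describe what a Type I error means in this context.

P(Type I error) = α = 0.076. A Type I error is rejecting H₀ when H₀ is actually true (false positive) — here, concluding that a passenger is carrying a prohibited item when in fact this is not the case. Consequence: detaining an innocent passenger — delay and inconvenience.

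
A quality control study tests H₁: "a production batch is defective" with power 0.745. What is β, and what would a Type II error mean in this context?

β = 1 - power = 1 - 0.745 = 0.255. A Type II error is failing to reject H₀ when H₀ is false (false negative) — here, failing to conclude that a production batch is defective when in fact it is true. Consequence: shipping a defective batch — faulty products reach customers.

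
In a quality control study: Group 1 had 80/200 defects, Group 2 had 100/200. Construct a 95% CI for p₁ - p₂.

p̂₁ = 0.4, p̂₂ = 0.5. Difference = -0.1. CI = (-0.197, -0.003)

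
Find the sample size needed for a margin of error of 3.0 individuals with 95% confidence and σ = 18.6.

n = (z*σ/E)² = (1.96×18.6/3.0)² = 147.7 → n = 148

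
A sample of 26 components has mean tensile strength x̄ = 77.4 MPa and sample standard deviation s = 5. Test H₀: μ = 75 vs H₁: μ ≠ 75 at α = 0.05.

t = (x̄ - μ₀)/(s/√n) = (77.4 - 75)/(5/√26) = 2.448. df = 25, critical t = ±2.06. Reject H₀.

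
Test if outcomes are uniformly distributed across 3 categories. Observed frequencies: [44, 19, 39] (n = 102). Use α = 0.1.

Expected = 34 each. χ² = Σ(O-E)²/E = 10.294. df = 2, critical value = 4.605. Reject H₀.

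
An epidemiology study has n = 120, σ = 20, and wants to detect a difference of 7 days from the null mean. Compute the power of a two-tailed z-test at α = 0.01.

SE = σ/√n = 20/√120 = 1.826. Non-centrality λ = d/SE = 7/1.826 = 3.834. Power ≈ Φ(λ - z_{α/2}) = Φ(3.834 - 2.576) = Φ(1.258) = 0.896.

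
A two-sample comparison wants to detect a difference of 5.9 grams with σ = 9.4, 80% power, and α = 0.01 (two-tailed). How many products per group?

n per group = 2(z_α/2 + z_β)²σ²/d² = 2×(2.576 + 0.84)²×9.4²/5.9² = 59.2 → n = 60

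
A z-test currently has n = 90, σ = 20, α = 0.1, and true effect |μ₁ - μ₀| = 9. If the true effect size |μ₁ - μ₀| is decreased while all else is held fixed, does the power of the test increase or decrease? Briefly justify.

Power decreases: a smaller true effect decreases the non-centrality λ = |μ₁ - μ₀|/(σ/√n).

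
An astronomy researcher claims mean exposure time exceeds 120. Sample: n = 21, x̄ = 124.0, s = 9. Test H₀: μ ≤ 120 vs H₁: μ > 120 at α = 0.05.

t = (124.0 - 120)/(9/√21) = 2.037, df = 20. Critical t = 1.725. Reject H₀.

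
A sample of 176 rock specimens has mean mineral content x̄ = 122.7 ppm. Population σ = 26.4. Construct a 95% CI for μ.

CI = x̄ ± z*(σ/√n) = 122.7 ± 1.96(26.4/√176) = 122.7 ± 3.9 = (118.8, 126.6)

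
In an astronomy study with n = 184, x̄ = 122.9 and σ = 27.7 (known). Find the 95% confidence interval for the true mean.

CI = x̄ ± z*(σ/√n) = 122.9 ± 1.96(27.7/√184) = 122.9 ± 4.0 = (118.9, 126.9)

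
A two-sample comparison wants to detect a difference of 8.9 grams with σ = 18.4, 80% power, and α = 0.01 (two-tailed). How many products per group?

n per group = 2(z_α/2 + z_β)²σ²/d² = 2×(2.576 + 0.84)²×18.4²/8.9² = 99.8 → n = 100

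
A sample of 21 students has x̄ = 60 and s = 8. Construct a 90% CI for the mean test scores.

CI = x̄ ± t*(s/√n) = 60 ± 1.725(8/√21) = (56.99, 63.01)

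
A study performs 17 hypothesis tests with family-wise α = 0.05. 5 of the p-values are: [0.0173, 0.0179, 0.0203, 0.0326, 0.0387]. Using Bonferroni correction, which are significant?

Bonferroni α = 0.05/17 = 0.00294. None of the given p-values are significant.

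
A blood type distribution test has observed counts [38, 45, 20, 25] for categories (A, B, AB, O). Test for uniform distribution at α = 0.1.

Expected = 32 each. χ² = Σ(O-E)²/E = 12.438. df = 3, critical value = 6.251. Reject H₀.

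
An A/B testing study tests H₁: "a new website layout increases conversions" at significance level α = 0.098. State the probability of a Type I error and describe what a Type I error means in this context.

P(Type I error) = α = 0.098. A Type I error is rejecting H₀ when H₀ is actually true (false positive) — here, concluding that a new website layout increases conversions when in fact this is not the case. Consequence: rolling out a layout that doesn't actually help — wasted engineering effort.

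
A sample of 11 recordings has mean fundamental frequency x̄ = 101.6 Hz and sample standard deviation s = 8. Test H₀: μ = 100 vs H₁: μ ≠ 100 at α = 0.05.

t = (x̄ - μ₀)/(s/√n) = (101.6 - 100)/(8/√11) = 0.663. df = 10, critical t = ±2.228. Fail to reject H₀.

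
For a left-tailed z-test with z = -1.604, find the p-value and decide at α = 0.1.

p = P(Z < -1.604) = Φ(-1.604) ≈ 0.0544. Since p < 0.1, reject H₀ (significant) at α = 0.1.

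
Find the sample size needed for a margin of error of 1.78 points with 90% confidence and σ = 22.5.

n = (z*σ/E)² = (1.645×22.5/1.78)² = 432.4 → n = 433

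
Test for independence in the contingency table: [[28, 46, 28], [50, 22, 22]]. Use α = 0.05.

χ² = 15.094. df = 2, critical = 5.991. Reject H₀. Variables are dependent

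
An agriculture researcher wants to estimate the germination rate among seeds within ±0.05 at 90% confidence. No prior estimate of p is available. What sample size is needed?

Conservative approach: use p = 0.5 (maximizes p(1-p) = 0.25). n = z²(0.25)/E² = 1.645²×0.25/0.05² = 270.6 → n = 271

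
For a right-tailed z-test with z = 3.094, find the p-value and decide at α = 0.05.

p = P(Z > 3.094) = 1 - Φ(3.094) ≈ 0.001. Since p < 0.05, reject H₀ (significant) at α = 0.05.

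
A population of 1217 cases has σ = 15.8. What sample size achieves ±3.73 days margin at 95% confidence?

Without FPC: n₀ = (1.96×15.8/3.73)² = 68.93. With FPC: n = n₀N/(n₀+N-1) = 65.3 → n = 66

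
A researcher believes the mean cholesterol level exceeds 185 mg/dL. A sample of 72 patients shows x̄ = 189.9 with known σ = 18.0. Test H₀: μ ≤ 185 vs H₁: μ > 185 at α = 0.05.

z = 2.31. Critical value: 1.645. Reject H₀.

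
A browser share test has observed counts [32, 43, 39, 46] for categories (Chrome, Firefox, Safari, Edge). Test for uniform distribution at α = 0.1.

Expected = 40 each. χ² = Σ(O-E)²/E = 2.75. df = 3, critical value = 6.251. Fail to reject H₀.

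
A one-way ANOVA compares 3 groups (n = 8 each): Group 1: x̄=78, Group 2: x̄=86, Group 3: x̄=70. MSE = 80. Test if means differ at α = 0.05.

Grand mean = 78.0. SS_between = 1024.0, MS_between = 512.0. F = 6.4, F_crit ≈ 3.467. Reject H₀.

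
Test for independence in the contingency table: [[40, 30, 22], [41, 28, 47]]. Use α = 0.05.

χ² = 6.456. df = 2, critical = 5.991. Reject H₀. Variables are dependent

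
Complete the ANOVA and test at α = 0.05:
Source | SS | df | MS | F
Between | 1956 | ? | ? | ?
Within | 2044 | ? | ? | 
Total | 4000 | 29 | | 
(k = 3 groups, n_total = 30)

df_between = 2, df_within = 27. MS_between = 978.0, MS_within = 75.7. F = 12.919, F_crit ≈ 3.354. Reject H₀.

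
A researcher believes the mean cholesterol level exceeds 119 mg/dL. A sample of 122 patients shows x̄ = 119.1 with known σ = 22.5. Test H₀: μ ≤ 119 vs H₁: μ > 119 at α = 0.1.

z = 0.049. Critical value: 1.28. Fail to reject H₀.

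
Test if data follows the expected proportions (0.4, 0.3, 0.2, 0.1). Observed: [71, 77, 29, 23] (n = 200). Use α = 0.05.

Expected: [80.0, 60.0, 40.0, 20.0]. χ² = 9.304. df = 3, critical = 7.815. Reject H₀.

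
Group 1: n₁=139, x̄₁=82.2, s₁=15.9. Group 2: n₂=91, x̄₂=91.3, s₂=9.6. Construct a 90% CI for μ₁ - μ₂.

Difference = -9.1. SE = √(15.9²/139 + 9.6²/91) = 1.683. CI = (-11.87, -6.33)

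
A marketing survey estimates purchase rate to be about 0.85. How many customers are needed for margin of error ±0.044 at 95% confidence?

n = z²p(1-p)/E² = 1.96²×0.85×0.15/0.044² = 253.0 → n = 253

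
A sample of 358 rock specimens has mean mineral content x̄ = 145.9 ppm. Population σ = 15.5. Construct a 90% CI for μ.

CI = x̄ ± z*(σ/√n) = 145.9 ± 1.645(15.5/√358) = 145.9 ± 1.35 = (144.55, 147.25)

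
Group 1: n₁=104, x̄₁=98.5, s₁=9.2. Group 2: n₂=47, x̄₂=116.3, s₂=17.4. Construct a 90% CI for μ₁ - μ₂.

Difference = -17.8. SE = √(9.2²/104 + 17.4²/47) = 2.694. CI = (-22.23, -13.37)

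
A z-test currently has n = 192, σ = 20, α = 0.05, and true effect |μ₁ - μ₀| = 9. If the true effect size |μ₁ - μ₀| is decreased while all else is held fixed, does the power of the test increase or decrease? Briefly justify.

Power decreases: a smaller true effect decreases the non-centrality λ = |μ₁ - μ₀|/(σ/√n).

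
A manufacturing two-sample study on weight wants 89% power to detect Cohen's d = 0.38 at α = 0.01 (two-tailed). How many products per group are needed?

z_{α/2} = 2.576, z_β = Φ⁻¹(0.89) = 1.227. For small effect (d = 0.38): n per group = 2(z_{α/2} + z_β)²/d² = 2(2.576 + 1.227)²/0.38² = 200.3 → 201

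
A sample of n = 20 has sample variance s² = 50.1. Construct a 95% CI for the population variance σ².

df = 19. χ²_{0.025} = 32.852, χ²_{0.975} = 8.907. CI for σ² = ((n-1)s²/χ²_{α/2}, (n-1)s²/χ²_{1-α/2}) = (19·50.1/32.852, 19·50.1/8.907) = (28.98, 106.87)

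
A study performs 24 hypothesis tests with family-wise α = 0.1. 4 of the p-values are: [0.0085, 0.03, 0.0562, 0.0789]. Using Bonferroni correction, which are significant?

Bonferroni α = 0.1/24 = 0.00417. None of the given p-values are significant.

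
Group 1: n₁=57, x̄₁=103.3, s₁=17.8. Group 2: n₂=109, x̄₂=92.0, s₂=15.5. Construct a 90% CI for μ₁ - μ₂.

Difference = 11.3. SE = √(17.8²/57 + 15.5²/109) = 2.786. CI = (6.72, 15.88)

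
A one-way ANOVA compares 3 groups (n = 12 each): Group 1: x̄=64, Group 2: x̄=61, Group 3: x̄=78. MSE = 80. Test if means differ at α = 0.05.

Grand mean = 67.67. SS_between = 1976.0, MS_between = 988.0. F = 12.35, F_crit ≈ 3.285. Reject H₀.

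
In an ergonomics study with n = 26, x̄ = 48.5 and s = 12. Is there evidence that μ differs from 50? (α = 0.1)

t = (x̄ - μ₀)/(s/√n) = (48.5 - 50)/(12/√26) = -0.637. df = 25, critical t = ±1.708. Fail to reject H₀.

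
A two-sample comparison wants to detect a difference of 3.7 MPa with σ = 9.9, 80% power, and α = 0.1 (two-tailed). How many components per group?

n per group = 2(z_α/2 + z_β)²σ²/d² = 2×(1.645 + 0.84)²×9.9²/3.7² = 88.4 → n = 89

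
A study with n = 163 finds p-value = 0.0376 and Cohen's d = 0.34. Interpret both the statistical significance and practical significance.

Statistically significant (p = 0.0376 < 0.05). Cohen's d = 0.34 indicates a small effect size. Both statistical and practical significance should be considered.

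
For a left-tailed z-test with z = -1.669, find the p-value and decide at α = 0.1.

p = P(Z < -1.669) = Φ(-1.669) ≈ 0.0476. Since p < 0.1, reject H₀ (significant) at α = 0.1.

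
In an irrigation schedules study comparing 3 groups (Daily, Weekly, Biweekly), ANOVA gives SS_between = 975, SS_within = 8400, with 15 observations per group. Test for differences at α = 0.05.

df_between = 2, df_within = 42. F = MS_between/MS_within = 487.5/200.0 = 2.438. F_crit ≈ 3.22. Fail to reject H₀.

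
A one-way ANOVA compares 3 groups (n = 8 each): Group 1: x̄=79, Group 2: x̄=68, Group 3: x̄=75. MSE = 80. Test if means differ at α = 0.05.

Grand mean = 74.0. SS_between = 496.0, MS_between = 248.0. F = 3.1, F_crit ≈ 3.467. Fail to reject H₀.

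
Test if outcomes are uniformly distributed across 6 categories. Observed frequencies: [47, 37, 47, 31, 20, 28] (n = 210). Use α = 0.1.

Expected = 35 each. χ² = Σ(O-E)²/E = 16.629. df = 5, critical value = 9.236. Reject H₀.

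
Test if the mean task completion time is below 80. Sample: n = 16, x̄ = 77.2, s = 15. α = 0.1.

t = (77.2 - 80)/(15/√16) = -0.747, df = 15. Critical t = -1.341. Fail to reject H₀.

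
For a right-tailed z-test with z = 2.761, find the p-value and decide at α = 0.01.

p = P(Z > 2.761) = 1 - Φ(2.761) ≈ 0.0029. Since p < 0.01, reject H₀ (significant) at α = 0.01.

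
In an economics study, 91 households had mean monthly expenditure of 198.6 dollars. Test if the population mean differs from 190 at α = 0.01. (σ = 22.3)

z = (x̄ - μ₀)/(σ/√n) = (198.6 - 190)/(22.3/√91) = 3.679. Critical value: ±2.576. Since |3.679| > 2.576, Reject H₀.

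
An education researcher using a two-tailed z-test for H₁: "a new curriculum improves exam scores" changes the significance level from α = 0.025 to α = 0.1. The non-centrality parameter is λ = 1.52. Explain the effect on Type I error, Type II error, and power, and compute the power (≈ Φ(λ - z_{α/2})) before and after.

Increasing α from 0.025 to 0.1:
• Type I error rate increases (α is the Type I rate by definition).
• Critical value moves from z_{α/2} = 2.241 to 1.645, so power = Φ(λ - z_{α/2}) goes from Φ(1.52 - 2.241) = 0.235 to Φ(1.52 - 1.645) = 0.45.
• Type II error rate β = 1 - power therefore decreases (0.765 → 0.55).
Appropriate when false negatives are costly — here, keeping the old curriculum when the new one would have helped students.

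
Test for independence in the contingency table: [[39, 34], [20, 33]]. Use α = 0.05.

χ² = 3.035. df = 1, critical = 3.841. Fail to reject H₀. No evidence of dependence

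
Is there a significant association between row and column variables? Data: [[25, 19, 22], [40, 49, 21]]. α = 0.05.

χ² = 6.101. df = 2, critical = 5.991. Reject H₀. Variables are dependent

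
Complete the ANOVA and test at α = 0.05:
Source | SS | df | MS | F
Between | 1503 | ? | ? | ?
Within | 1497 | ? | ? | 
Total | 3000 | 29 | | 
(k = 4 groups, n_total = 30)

df_between = 3, df_within = 26. MS_between = 501.0, MS_within = 57.58. F = 8.701, F_crit ≈ 2.975. Reject H₀.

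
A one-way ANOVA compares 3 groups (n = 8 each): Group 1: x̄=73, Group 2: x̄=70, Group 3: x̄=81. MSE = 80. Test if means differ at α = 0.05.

Grand mean = 74.67. SS_between = 517.33, MS_between = 258.67. F = 3.233, F_crit ≈ 3.467. Fail to reject H₀.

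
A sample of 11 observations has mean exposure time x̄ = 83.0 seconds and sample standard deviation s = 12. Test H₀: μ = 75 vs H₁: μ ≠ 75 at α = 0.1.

t = (x̄ - μ₀)/(s/√n) = (83.0 - 75)/(12/√11) = 2.211. df = 10, critical t = ±1.812. Reject H₀.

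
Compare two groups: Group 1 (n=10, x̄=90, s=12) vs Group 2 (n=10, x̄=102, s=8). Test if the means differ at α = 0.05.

Pooled sp = 10.2. t = -2.631, df = 18. Critical t = ±2.101. Reject H₀.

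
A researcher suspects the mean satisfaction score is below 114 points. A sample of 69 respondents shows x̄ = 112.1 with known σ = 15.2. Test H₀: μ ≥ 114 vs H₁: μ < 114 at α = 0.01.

z = -1.038. Critical value: -2.33. Fail to reject H₀.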